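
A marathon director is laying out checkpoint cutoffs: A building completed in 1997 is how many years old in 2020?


Birth year: 1997
Current year: 2020
Age = current year - birth year
Age = 2020 - 1997 = 23

23


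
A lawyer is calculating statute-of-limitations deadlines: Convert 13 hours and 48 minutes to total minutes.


Hours: 13
Minutes: 48
Convert hours to minutes: 13 x 60 = 780
Add remaining minutes: 780 + 48 = 828

828


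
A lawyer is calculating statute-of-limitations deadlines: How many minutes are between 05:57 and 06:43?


Start time: 05:57 = 357 minutes from midnight
End time: 06:43 = 403 minutes from midnight
Difference: 403 - 357 = 46 minutes
That is 0 hours and 46 minutes

46


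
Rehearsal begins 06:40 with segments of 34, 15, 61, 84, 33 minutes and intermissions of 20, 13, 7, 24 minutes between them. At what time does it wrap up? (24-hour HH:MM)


Start: 06:40 = 400 min from midnight
  after task 1 (34 min): 07:14
  after break (20 min): 07:34
  after task 2 (15 min): 07:49
  after break (13 min): 08:02
  after task 3 (61 min): 09:03
  after break (7 min): 09:10
  after task 4 (84 min): 10:34
  after break (24 min): 10:58
  after task 5 (33 min): 11:31
Total elapsed: 291 minutes
End time: 11:31

11:31


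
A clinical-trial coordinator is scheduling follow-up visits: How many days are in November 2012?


Month: November
Year: 2012
November is a 30-day month
Total: 30 days

30


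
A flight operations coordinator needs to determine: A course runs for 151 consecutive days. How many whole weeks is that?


Total days: 151
Days per week: 7
Division: 151 / 7 = 21 remainder 4
Complete weeks: 21
Remaining days: 4

21


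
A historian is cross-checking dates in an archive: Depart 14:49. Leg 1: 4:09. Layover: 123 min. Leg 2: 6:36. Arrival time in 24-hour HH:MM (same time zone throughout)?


Depart: 14:49
Leg 1: +249 min -> 18:58
Layover: +123 min -> 21:01
Leg 2: +396 min -> 03:37
Total travel: 768 minutes = 12h 48m
Arrival: 03:37

03:37


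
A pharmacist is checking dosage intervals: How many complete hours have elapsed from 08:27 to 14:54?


Start: 08:27
End: 14:54
Hour difference: 14 - 8 = 6 hours
Minute difference: 54 - 27 = 27 minutes
Total minutes: 387
Complete hours: 387 / 60 = 6 (remainder 27)

6


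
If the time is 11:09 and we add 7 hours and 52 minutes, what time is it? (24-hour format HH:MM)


Start time: 11:09
Adding: 7 hours 52 minutes
Minutes: 9 + 52 = 61
Minute overflow: 61 >= 60, so carry 1 hour, minutes = 1
Hours: 11 + 7 + 1 = 19
Result: 19:01

19:01


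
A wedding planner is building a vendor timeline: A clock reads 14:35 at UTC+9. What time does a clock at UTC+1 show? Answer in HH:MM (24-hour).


Local time: 14:35 at UTC+9 (offset 9h)
Target zone: UTC+1 (offset 1h)
Difference: 1 - (9) = -8 hours
Calculation: 14 + (-8) = 6
Result: 06:35

06:35


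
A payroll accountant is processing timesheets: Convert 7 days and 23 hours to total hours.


Days: 7
Extra hours: 23
Hours per day: 24
Days to hours: 7 x 24 = 168
Total: 168 + 23 = 191

191


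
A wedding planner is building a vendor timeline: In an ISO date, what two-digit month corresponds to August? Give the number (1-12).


Calendar month order:
7. July
8. August <--
9. September
August is month number 8

8


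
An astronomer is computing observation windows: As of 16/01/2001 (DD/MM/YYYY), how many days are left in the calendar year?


Start: January 16, 2001
End: December 31, 2001
Days left in January: 15
February: 28
March: 31
April: 30
May: 31
... plus remaining months
Sum of remaining months: 334
Total: 15 + 334 = 349

349


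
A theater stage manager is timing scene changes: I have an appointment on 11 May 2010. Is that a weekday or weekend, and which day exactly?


Date: 2010-05-11
January 1, 2010 is a Friday
Day of year: 131
Offset from Jan 1: 130 days
130 mod 7 = 4
Result: Tuesday

Tuesday


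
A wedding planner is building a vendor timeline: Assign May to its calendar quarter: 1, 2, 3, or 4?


Month: May (month 5)
Q1: January-March (months 1-3)
Q2: April-June (months 4-6)
Q3: July-September (months 7-9)
Q4: October-December (months 10-12)
Month 5 falls in Q2

2


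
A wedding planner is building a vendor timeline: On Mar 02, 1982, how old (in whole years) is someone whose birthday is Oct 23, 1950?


Birth: 1950-10-23
Reference: 1982-03-02
Year difference: 1982 - 1950 = 32
Has birthday (10-23) occurred by 03-02? No
Birthday not yet reached this year -> subtract 1
Age in full years: 31

31


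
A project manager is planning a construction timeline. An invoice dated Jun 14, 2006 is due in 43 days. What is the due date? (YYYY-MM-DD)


Start: 2006-06-14
Adding 43 days
Days remaining in June: 16
After June: 27 days still to add
July 2006 has 31 days, need 27
Result: 2006-07-27

2006-07-27


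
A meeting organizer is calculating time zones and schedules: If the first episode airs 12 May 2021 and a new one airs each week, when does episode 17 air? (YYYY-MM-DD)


First occurrence: 2021-05-12 (occurrence 1)
Each occurrence is 7 days after the previous.
Occurrence 17 is 16 weeks after the first.
16 weeks = 112 days
2021-05-12 + 112 days = 2021-09-01

2021-09-01


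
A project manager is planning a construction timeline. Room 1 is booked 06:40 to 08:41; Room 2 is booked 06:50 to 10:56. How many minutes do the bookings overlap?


Interval A: [400, 521] minutes from midnight
Interval B: [410, 656] minutes from midnight
Overlap start = max(400, 410) = 410
Overlap end = min(521, 656) = 521
Overlap = 521 - 410 = 111 minutes

111


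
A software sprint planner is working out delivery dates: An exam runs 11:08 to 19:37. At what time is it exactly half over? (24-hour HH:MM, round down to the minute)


Start time: 11:08 = 668 minutes from midnight
End time: 19:37 = 1177 minutes from midnight
Sum: 668 + 1177 = 1845
Midpoint: 1845 / 2 = 922 minutes
Convert: 922 / 60 = 15 hours, 22 minutes
Result: 15:22

15:22


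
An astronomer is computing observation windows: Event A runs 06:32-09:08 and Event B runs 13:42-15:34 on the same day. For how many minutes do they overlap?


Interval A: [392, 548] minutes from midnight
Interval B: [822, 934] minutes from midnight
Overlap start = max(392, 822) = 822
Overlap end = min(548, 934) = 548
End <= start, so the intervals do not overlap: 0 minutes

0


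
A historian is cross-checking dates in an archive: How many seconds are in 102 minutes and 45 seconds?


Minutes: 102
Seconds: 45
Convert minutes to seconds: 102 x 60 = 6120
Add remaining seconds: 6120 + 45 = 6165

6165


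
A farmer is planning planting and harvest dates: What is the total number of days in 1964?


Year: 1964
Check leap year rules:
Divisible by 4? Yes
Divisible by 100? No
1964 is a leap year
Days: 366

366


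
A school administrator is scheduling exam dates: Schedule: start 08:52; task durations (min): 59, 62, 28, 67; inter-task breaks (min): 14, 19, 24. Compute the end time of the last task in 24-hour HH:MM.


Start: 08:52 = 532 min from midnight
  after task 1 (59 min): 09:51
  after break (14 min): 10:05
  after task 2 (62 min): 11:07
  after break (19 min): 11:26
  after task 3 (28 min): 11:54
  after break (24 min): 12:18
  after task 4 (67 min): 13:25
Total elapsed: 273 minutes
End time: 13:25

13:25


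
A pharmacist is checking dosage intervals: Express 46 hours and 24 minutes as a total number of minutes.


Hours: 46
Extra minutes: 24
Minutes per hour: 60
Hours to minutes: 46 x 60 = 2760
Total: 2760 + 24 = 2784

2784


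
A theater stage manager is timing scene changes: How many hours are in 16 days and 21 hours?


Days: 16
Extra hours: 21
Hours per day: 24
Days to hours: 16 x 24 = 384
Total: 384 + 21 = 405

405


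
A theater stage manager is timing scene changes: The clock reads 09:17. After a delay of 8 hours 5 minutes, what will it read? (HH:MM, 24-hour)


Start time: 09:17
Adding: 8 hours 5 minutes
Minutes: 17 + 5 = 22
Hours: 9 + 8 + 0 = 17
Result: 17:22

17:22


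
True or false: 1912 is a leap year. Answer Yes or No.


Year: 1912
Divisible by 4? 1912 / 4 = 478.0 -> Yes
Divisible by 100? 1912 / 100 = 19.12 -> No
Divisible by 4 but not 100, so it IS a leap year

Yes


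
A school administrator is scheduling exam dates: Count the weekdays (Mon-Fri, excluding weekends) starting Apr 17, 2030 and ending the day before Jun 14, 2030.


Start: 2030-04-17 (Wednesday)
End (exclusive): 2030-06-14 (Friday)
Total calendar days: 58
Full weeks: 58 // 7 = 8 -> 40 weekdays
Remaining 2 days starting on Wednesday:
  Wed(w), Thu(w) -> 2 weekdays
Total business days: 40 + 2 = 42

42


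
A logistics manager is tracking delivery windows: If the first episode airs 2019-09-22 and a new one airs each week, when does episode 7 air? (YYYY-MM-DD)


First occurrence: 2019-09-22 (occurrence 1)
Each occurrence is 7 days after the previous.
Occurrence 7 is 6 weeks after the first.
6 weeks = 42 days
2019-09-22 + 42 days = 2019-11-03

2019-11-03


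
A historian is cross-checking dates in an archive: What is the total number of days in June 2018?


Month: June
Year: 2018
June is a 30-day month
Total: 30 days

30


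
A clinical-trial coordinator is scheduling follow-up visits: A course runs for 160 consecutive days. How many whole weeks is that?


Total days: 160
Days per week: 7
Division: 160 / 7 = 22 remainder 6
Complete weeks: 22
Remaining days: 6

22


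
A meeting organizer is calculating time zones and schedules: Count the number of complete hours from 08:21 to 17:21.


Start: 08:21
End: 17:21
Hour difference: 17 - 8 = 9 hours
Minute difference: 21 - 21 = 0 minutes
Total minutes: 540
Complete hours: 540 / 60 = 9 (remainder 0)

9


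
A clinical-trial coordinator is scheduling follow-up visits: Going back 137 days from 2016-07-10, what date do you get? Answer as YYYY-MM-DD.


Start: 2016-07-10
Subtracting 137 days
Days already passed in July: 10
After going back through July: 127 more days to subtract
June 2016: 30 days, 97 remaining
May 2016: 31 days, 66 remaining
April 2016: 30 days, 36 remaining
March 2016: 31 days, 5 remaining
Result: 2016-02-24

2016-02-24


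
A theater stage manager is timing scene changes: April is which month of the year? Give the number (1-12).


Calendar month order:
3. March
4. April <--
5. May
April is month number 4

4


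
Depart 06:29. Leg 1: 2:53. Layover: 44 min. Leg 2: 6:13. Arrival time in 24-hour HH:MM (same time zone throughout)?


Depart: 06:29
Leg 1: +173 min -> 09:22
Layover: +44 min -> 10:06
Leg 2: +373 min -> 16:19
Total travel: 590 minutes = 9h 50m
Arrival: 16:19

16:19


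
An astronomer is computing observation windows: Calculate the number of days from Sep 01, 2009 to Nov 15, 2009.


Start date: 2009-09-01
End date: 2009-11-15
Sep 2009: +30 days
Oct 2009: +31 days
Nov 2009: +14 days
Total: 75 days

75


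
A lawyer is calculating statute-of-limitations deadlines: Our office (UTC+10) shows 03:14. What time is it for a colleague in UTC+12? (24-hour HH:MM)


Local time: 03:14 at UTC+10 (offset 10h)
Target zone: UTC+12 (offset 12h)
Difference: 12 - (10) = 2 hours
Calculation: 3 + (2) = 5
Result: 05:14

05:14


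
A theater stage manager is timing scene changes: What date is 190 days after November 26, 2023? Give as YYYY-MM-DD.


Start: 2023-11-26
Adding 190 days
Days remaining in November: 4
After November: 186 days still to add
December 2023: 31 days, 155 remaining
January 2024: 31 days, 124 remaining
February 2024: 29 days, 95 remaining
March 2024: 31 days, 64 remaining
Result: 2024-06-03

2024-06-03


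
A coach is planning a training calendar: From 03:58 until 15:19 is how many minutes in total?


Start time: 03:58 = 238 minutes from midnight
End time: 15:19 = 919 minutes from midnight
Difference: 919 - 238 = 681 minutes
That is 11 hours and 21 minutes

681


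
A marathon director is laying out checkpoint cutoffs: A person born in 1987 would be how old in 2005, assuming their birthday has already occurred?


Birth year: 1987
Current year: 2005
Age = current year - birth year
Age = 2005 - 1987 = 18

18


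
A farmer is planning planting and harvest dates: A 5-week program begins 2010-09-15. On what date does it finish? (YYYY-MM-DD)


Start: 2010-09-15
Weeks to add: 5
Convert to days: 5 x 7 = 35 days
Add 35 days to 2010-09-15
Result: 2010-10-20

2010-10-20


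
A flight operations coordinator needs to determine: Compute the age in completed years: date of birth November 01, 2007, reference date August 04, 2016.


Birth: 2007-11-01
Reference: 2016-08-04
Year difference: 2016 - 2007 = 9
Has birthday (11-01) occurred by 08-04? No
Birthday not yet reached this year -> subtract 1
Age in full years: 8

8


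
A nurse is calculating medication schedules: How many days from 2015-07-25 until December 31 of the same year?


Start: July 25, 2015
End: December 31, 2015
Days left in July: 6
August: 31
September: 30
October: 31
November: 30
... plus remaining months
Sum of remaining months: 153
Total: 6 + 153 = 159

159


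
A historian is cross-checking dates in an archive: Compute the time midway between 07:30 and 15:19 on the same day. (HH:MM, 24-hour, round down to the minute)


Start time: 07:30 = 450 minutes from midnight
End time: 15:19 = 919 minutes from midnight
Sum: 450 + 919 = 1369
Midpoint: 1369 / 2 = 684 minutes
Convert: 684 / 60 = 11 hours, 24 minutes
Result: 11:24

11:24


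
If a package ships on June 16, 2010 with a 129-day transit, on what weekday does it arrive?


Start: 2010-06-16 (Wednesday)
Step 1 - find target date: add 129 days
  2010-06-16 + 129 days = 2010-10-23
Step 2 - day of week:
  129 mod 7 = 3
  Wednesday + 3 days -> Saturday
Result: Saturday (2010-10-23)

Saturday


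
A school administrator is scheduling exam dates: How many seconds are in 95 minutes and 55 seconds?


Minutes: 95
Extra seconds: 55
Seconds per minute: 60
Minutes to seconds: 95 x 60 = 5700
Total: 5700 + 55 = 5755

5755


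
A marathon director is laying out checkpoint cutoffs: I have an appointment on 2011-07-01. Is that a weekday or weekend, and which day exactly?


Date: 2011-07-01
January 1, 2011 is a Saturday
Day of year: 182
Offset from Jan 1: 181 days
181 mod 7 = 6
Result: Friday

Friday


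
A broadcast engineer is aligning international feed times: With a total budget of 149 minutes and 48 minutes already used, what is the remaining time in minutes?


Total budget: 149 minutes
Time used: 48 minutes
Remaining: 149 - 48 = 101 minutes
Percent used: 32.2%
Percent remaining: 67.8%

101


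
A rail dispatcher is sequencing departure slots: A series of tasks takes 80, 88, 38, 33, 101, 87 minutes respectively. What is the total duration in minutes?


Durations: 80, 88, 38, 33, 101, 87
Running sum: 80
+ 88 = 168
+ 38 = 206
+ 33 = 239
+ 101 = 340
+ 87 = 427
Total duration: 427 minutes
That is 7 hours and 7 minutes

427


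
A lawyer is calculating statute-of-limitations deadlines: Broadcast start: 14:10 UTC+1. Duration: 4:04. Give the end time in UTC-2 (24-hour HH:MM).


Start: 14:10 in UTC+1
Step 1 - add duration:
  minutes: 10 + 4 = 14
  hours: 14 + 4 + 0 = 18
  end in UTC+1: 18:14
Step 2 - convert UTC+1 -> UTC-2:
  offset difference: -2 - (1) = -3 hours
  18 + (-3) = 15 -> mod 24 = 15
Result: 15:14 in UTC-2

15:14


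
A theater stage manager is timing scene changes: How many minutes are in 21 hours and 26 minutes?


Hours: 21
Minutes: 26
Convert hours to minutes: 21 x 60 = 1260
Add remaining minutes: 1260 + 26 = 1286

1286


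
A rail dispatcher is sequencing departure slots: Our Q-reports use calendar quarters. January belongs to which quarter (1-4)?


Month: January (month 1)
Q1: January-March (months 1-3)
Q2: April-June (months 4-6)
Q3: July-September (months 7-9)
Q4: October-December (months 10-12)
Month 1 falls in Q1

1


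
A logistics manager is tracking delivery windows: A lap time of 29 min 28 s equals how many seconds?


Minutes: 29
Seconds: 28
Convert minutes to seconds: 29 x 60 = 1740
Add remaining seconds: 1740 + 28 = 1768

1768


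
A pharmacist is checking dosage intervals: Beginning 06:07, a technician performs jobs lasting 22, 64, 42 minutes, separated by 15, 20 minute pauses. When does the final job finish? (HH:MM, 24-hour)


Start: 06:07 = 367 min from midnight
  after task 1 (22 min): 06:29
  after break (15 min): 06:44
  after task 2 (64 min): 07:48
  after break (20 min): 08:08
  after task 3 (42 min): 08:50
Total elapsed: 163 minutes
End time: 08:50

08:50


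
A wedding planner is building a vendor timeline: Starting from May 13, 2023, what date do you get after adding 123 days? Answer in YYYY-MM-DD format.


Start: 2023-05-13
Adding 123 days
Days remaining in May: 18
After May: 105 days still to add
June 2023: 30 days, 75 remaining
July 2023: 31 days, 44 remaining
August 2023: 31 days, 13 remaining
September 2023 has 30 days, need 13
Result: 2023-09-13

2023-09-13


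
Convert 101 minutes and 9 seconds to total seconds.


Minutes: 101
Extra seconds: 9
Seconds per minute: 60
Minutes to seconds: 101 x 60 = 6060
Total: 6060 + 9 = 6069

6069


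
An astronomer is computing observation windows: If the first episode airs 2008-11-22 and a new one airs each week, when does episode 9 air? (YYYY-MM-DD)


First occurrence: 2008-11-22 (occurrence 1)
Each occurrence is 7 days after the previous.
Occurrence 9 is 8 weeks after the first.
8 weeks = 56 days
2008-11-22 + 56 days = 2009-01-17

2009-01-17


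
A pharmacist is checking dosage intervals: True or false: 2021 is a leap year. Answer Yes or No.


Year: 2021
Divisible by 4? 2021 / 4 = 505.25 -> No
Not divisible by 4, so NOT a leap year

No


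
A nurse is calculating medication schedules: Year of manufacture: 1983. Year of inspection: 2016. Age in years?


Birth year: 1983
Current year: 2016
Age = current year - birth year
Age = 2016 - 1983 = 33

33


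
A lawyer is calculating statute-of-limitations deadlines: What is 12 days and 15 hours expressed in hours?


Days: 12
Extra hours: 15
Hours per day: 24
Days to hours: 12 x 24 = 288
Total: 288 + 15 = 303

303


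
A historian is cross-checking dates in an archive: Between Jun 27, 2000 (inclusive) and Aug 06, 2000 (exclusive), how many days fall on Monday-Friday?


Start: 2000-06-27 (Tuesday)
End (exclusive): 2000-08-06 (Sunday)
Total calendar days: 40
Full weeks: 40 // 7 = 5 -> 25 weekdays
Remaining 5 days starting on Tuesday:
  Tue(w), Wed(w), Thu(w), Fri(w), Sat(-) -> 4 weekdays
Total business days: 25 + 4 = 29

29


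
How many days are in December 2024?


Month: December
Year: 2024
December is a 31-day month
Total: 31 days

31


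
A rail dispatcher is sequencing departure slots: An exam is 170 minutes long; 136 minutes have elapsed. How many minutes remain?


Total budget: 170 minutes
Time used: 136 minutes
Remaining: 170 - 136 = 34 minutes
Percent used: 80.0%
Percent remaining: 20.0%

34


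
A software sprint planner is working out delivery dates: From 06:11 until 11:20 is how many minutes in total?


Start time: 06:11 = 371 minutes from midnight
End time: 11:20 = 680 minutes from midnight
Difference: 680 - 371 = 309 minutes
That is 5 hours and 9 minutes

309


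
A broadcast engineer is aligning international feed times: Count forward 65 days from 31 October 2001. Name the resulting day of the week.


Start: 2001-10-31 (Wednesday)
Step 1 - find target date: add 65 days
  2001-10-31 + 65 days = 2002-01-04
Step 2 - day of week:
  65 mod 7 = 2
  Wednesday + 2 days -> Friday
Result: Friday (2002-01-04)

Friday


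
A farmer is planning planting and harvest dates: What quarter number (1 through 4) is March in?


Month: March (month 3)
Q1: January-March (months 1-3)
Q2: April-June (months 4-6)
Q3: July-September (months 7-9)
Q4: October-December (months 10-12)
Month 3 falls in Q1

1


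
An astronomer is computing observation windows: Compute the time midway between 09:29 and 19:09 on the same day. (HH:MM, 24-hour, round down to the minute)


Start time: 09:29 = 569 minutes from midnight
End time: 19:09 = 1149 minutes from midnight
Sum: 569 + 1149 = 1718
Midpoint: 1718 / 2 = 859 minutes
Convert: 859 / 60 = 14 hours, 19 minutes
Result: 14:19

14:19


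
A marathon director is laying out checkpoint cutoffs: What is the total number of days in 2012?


Year: 2012
Check leap year rules:
Divisible by 4? Yes
Divisible by 100? No
2012 is a leap year
Days: 366

366


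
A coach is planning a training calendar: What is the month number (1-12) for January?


Calendar month order:
1. January <--
2. February
January is month number 1

1


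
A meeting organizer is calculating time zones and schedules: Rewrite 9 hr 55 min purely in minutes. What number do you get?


Hours: 9
Extra minutes: 55
Minutes per hour: 60
Hours to minutes: 9 x 60 = 540
Total: 540 + 55 = 595

595


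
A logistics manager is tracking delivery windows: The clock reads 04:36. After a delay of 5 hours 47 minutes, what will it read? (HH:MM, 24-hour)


Start time: 04:36
Adding: 5 hours 47 minutes
Minutes: 36 + 47 = 83
Minute overflow: 83 >= 60, so carry 1 hour, minutes = 23
Hours: 4 + 5 + 1 = 10
Result: 10:23

10:23


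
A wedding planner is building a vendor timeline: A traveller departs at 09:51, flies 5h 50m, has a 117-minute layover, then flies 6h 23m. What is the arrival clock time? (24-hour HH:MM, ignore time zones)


Depart: 09:51
Leg 1: +350 min -> 15:41
Layover: +117 min -> 17:38
Leg 2: +383 min -> 00:01
Total travel: 850 minutes = 14h 10m
Arrival: 00:01

00:01


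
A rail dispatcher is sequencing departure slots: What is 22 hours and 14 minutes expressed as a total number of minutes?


Hours: 22
Minutes: 14
Convert hours to minutes: 22 x 60 = 1320
Add remaining minutes: 1320 + 14 = 1334

1334


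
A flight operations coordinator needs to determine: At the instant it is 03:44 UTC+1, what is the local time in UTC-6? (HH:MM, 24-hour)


Local time: 03:44 at UTC+1 (offset 1h)
Target zone: UTC-6 (offset -6h)
Difference: -6 - (1) = -7 hours
Calculation: 3 + (-7) = -4
Wraparound: (-4) mod 24 = 20
Result: 20:44

20:44


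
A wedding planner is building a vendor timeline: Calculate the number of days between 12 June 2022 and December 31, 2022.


Start: June 12, 2022
End: December 31, 2022
Days left in June: 18
July: 31
August: 31
September: 30
October: 31
... plus remaining months
Sum of remaining months: 184
Total: 18 + 184 = 202

202


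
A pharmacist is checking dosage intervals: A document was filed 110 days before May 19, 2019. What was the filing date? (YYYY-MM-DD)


Start: 2019-05-19
Subtracting 110 days
Days already passed in May: 19
After going back through May: 91 more days to subtract
April 2019: 30 days, 61 remaining
March 2019: 31 days, 30 remaining
February 2019: 28 days, 2 remaining
January 2019 has 31 days, need 2
Result: 2019-01-29

2019-01-29


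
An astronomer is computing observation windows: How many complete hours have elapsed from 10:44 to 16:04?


Start: 10:44
End: 16:04
Hour difference: 16 - 10 = 6 hours
Minute difference: 4 - 44 = -40 minutes
Total minutes: 320
Complete hours: 320 / 60 = 5 (remainder 20)

5


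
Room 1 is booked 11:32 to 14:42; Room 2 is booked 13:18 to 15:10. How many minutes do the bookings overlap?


Interval A: [692, 882] minutes from midnight
Interval B: [798, 910] minutes from midnight
Overlap start = max(692, 798) = 798
Overlap end = min(882, 910) = 882
Overlap = 882 - 798 = 84 minutes

84


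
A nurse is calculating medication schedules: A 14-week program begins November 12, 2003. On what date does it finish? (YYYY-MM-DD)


Start: 2003-11-12
Weeks to add: 14
Convert to days: 14 x 7 = 98 days
Add 98 days to 2003-11-12
Result: 2004-02-18

2004-02-18


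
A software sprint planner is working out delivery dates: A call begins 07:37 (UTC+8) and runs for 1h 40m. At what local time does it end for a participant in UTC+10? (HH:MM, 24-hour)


Start: 07:37 in UTC+8
Step 1 - add duration:
  minutes: 37 + 40 = 77 (carry 1h)
  hours: 7 + 1 + 1 = 9
  end in UTC+8: 09:17
Step 2 - convert UTC+8 -> UTC+10:
  offset difference: 10 - (8) = 2 hours
  9 + (2) = 11 -> mod 24 = 11
Result: 11:17 in UTC+10

11:17


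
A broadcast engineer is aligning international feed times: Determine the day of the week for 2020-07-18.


Date: 2020-07-18
January 1, 2020 is a Wednesday
Day of year: 200
Offset from Jan 1: 199 days
199 mod 7 = 3
Result: Saturday

Saturday


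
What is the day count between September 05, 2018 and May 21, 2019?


Start date: 2018-09-05
End date: 2019-05-21
Sep 2018: +26 days
Oct 2018: +31 days
Nov 2018: +30 days
... (6 more months)
Total: 258 days

258


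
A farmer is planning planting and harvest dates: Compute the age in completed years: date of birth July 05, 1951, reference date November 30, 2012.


Birth: 1951-07-05
Reference: 2012-11-30
Year difference: 2012 - 1951 = 61
Has birthday (07-05) occurred by 11-30? Yes
Age in full years: 61

61


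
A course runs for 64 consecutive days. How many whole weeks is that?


Total days: 64
Days per week: 7
Division: 64 / 7 = 9 remainder 1
Complete weeks: 9
Remaining days: 1

9


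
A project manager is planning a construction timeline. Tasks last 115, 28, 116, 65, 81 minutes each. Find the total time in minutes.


Durations: 115, 28, 116, 65, 81
Running sum: 115
+ 28 = 143
+ 116 = 259
+ 65 = 324
+ 81 = 405
Total duration: 405 minutes
That is 6 hours and 45 minutes

405


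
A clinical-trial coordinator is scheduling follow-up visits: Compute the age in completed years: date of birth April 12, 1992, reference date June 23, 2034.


Birth: 1992-04-12
Reference: 2034-06-23
Year difference: 2034 - 1992 = 42
Has birthday (04-12) occurred by 06-23? Yes
Age in full years: 42

42


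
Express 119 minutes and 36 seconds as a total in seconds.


Minutes: 119
Seconds: 36
Convert minutes to seconds: 119 x 60 = 7140
Add remaining seconds: 7140 + 36 = 7176

7176


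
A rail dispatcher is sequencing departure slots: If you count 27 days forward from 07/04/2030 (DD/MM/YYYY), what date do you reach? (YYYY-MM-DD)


Start: 2030-04-07
Adding 27 days
Days remaining in April: 23
After April: 4 days still to add
May 2030 has 31 days, need 4
Result: 2030-05-04

2030-05-04


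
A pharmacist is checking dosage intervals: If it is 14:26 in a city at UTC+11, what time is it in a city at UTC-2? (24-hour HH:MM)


Local time: 14:26 at UTC+11 (offset 11h)
Target zone: UTC-2 (offset -2h)
Difference: -2 - (11) = -13 hours
Calculation: 14 + (-13) = 1
Result: 01:26

01:26


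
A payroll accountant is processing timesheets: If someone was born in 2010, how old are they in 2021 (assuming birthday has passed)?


Birth year: 2010
Current year: 2021
Age = current year - birth year
Age = 2021 - 2010 = 11

11


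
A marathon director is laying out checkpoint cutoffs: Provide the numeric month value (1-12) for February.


Calendar month order:
1. January
2. February <--
3. March
February is month number 2

2


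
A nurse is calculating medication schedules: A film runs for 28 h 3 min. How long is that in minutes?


Hours: 28
Minutes: 3
Convert hours to minutes: 28 x 60 = 1680
Add remaining minutes: 1680 + 3 = 1683

1683


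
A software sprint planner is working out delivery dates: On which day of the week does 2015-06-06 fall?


Date: 2015-06-06
January 1, 2015 is a Thursday
Day of year: 157
Offset from Jan 1: 156 days
156 mod 7 = 2
Result: Saturday

Saturday


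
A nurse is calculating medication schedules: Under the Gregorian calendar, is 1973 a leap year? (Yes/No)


Year: 1973
Divisible by 4? 1973 / 4 = 493.25 -> No
Not divisible by 4, so NOT a leap year

No


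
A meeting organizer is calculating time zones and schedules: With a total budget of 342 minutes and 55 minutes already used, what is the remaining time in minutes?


Total budget: 342 minutes
Time used: 55 minutes
Remaining: 342 - 55 = 287 minutes
Percent used: 16.1%
Percent remaining: 83.9%

287


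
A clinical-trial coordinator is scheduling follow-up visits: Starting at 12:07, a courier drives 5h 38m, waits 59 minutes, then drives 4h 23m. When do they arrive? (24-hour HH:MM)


Depart: 12:07
Leg 1: +338 min -> 17:45
Layover: +59 min -> 18:44
Leg 2: +263 min -> 23:07
Total travel: 660 minutes = 11h 0m
Arrival: 23:07

23:07


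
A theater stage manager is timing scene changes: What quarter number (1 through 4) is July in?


Month: July (month 7)
Q1: January-March (months 1-3)
Q2: April-June (months 4-6)
Q3: July-September (months 7-9)
Q4: October-December (months 10-12)
Month 7 falls in Q3

3


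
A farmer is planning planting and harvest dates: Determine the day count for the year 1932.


Year: 1932
Check leap year rules:
Divisible by 4? Yes
Divisible by 100? No
1932 is a leap year
Days: 366

366


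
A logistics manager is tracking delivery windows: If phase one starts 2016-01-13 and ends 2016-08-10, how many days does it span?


Start date: 2016-01-13
End date: 2016-08-10
Jan 2016: +19 days
Feb 2016: +29 days
Mar 2016: +31 days
... (5 more months)
Total: 210 days

210


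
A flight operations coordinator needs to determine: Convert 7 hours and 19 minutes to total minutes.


Hours: 7
Extra minutes: 19
Minutes per hour: 60
Hours to minutes: 7 x 60 = 420
Total: 420 + 19 = 439

439


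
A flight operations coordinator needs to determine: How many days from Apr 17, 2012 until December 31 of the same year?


Start: April 17, 2012
End: December 31, 2012
Days left in April: 13
May: 31
June: 30
July: 31
August: 31
... plus remaining months
Sum of remaining months: 245
Total: 13 + 245 = 258

258


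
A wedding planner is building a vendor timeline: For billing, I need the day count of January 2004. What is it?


Month: January
Year: 2004
January is a 31-day month
Total: 31 days

31


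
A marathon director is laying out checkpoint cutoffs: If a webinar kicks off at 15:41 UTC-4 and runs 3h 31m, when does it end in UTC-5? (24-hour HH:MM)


Start: 15:41 in UTC-4
Step 1 - add duration:
  minutes: 41 + 31 = 72 (carry 1h)
  hours: 15 + 3 + 1 = 19
  end in UTC-4: 19:12
Step 2 - convert UTC-4 -> UTC-5:
  offset difference: -5 - (-4) = -1 hours
  19 + (-1) = 18 -> mod 24 = 18
Result: 18:12 in UTC-5

18:12


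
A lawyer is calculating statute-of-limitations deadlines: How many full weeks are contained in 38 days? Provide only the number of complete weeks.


Total days: 38
Days per week: 7
Division: 38 / 7 = 5 remainder 3
Complete weeks: 5
Remaining days: 3

5


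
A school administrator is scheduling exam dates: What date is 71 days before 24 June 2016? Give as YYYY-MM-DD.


Start: 2016-06-24
Subtracting 71 days
Days already passed in June: 24
After going back through June: 47 more days to subtract
May 2016: 31 days, 16 remaining
April 2016 has 30 days, need 16
Result: 2016-04-14

2016-04-14


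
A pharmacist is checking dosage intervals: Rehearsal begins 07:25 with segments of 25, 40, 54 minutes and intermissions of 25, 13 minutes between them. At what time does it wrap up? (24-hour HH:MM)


Start: 07:25 = 445 min from midnight
  after task 1 (25 min): 07:50
  after break (25 min): 08:15
  after task 2 (40 min): 08:55
  after break (13 min): 09:08
  after task 3 (54 min): 10:02
Total elapsed: 157 minutes
End time: 10:02

10:02


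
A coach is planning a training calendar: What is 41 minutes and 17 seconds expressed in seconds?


Minutes: 41
Extra seconds: 17
Seconds per minute: 60
Minutes to seconds: 41 x 60 = 2460
Total: 2460 + 17 = 2477

2477


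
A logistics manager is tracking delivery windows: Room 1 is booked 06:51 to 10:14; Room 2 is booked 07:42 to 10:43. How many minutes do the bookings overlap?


Interval A: [411, 614] minutes from midnight
Interval B: [462, 643] minutes from midnight
Overlap start = max(411, 462) = 462
Overlap end = min(614, 643) = 614
Overlap = 614 - 462 = 152 minutes

152


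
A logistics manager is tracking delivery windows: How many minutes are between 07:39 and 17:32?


Start time: 07:39 = 459 minutes from midnight
End time: 17:32 = 1052 minutes from midnight
Difference: 1052 - 459 = 593 minutes
That is 9 hours and 53 minutes

593


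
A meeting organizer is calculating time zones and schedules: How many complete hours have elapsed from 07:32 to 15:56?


Start: 07:32
End: 15:56
Hour difference: 15 - 7 = 8 hours
Minute difference: 56 - 32 = 24 minutes
Total minutes: 504
Complete hours: 504 / 60 = 8 (remainder 24)

8


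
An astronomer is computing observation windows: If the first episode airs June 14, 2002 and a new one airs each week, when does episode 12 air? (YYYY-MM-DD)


First occurrence: 2002-06-14 (occurrence 1)
Each occurrence is 7 days after the previous.
Occurrence 12 is 11 weeks after the first.
11 weeks = 77 days
2002-06-14 + 77 days = 2002-08-30

2002-08-30


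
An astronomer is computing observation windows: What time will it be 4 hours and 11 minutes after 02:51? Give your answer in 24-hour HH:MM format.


Start time: 02:51
Adding: 4 hours 11 minutes
Minutes: 51 + 11 = 62
Minute overflow: 62 >= 60, so carry 1 hour, minutes = 2
Hours: 2 + 4 + 1 = 7
Result: 07:02

07:02


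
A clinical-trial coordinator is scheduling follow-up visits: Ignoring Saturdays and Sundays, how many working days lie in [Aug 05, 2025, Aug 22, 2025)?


Start: 2025-08-05 (Tuesday)
End (exclusive): 2025-08-22 (Friday)
Total calendar days: 17
Full weeks: 17 // 7 = 2 -> 10 weekdays
Remaining 3 days starting on Tuesday:
  Tue(w), Wed(w), Thu(w) -> 3 weekdays
Total business days: 10 + 3 = 13

13


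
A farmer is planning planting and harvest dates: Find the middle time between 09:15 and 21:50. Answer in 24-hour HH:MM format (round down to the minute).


Start time: 09:15 = 555 minutes from midnight
End time: 21:50 = 1310 minutes from midnight
Sum: 555 + 1310 = 1865
Midpoint: 1865 / 2 = 932 minutes
Convert: 932 / 60 = 15 hours, 32 minutes
Result: 15:32

15:32


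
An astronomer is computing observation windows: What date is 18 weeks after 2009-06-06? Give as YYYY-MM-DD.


Start: 2009-06-06
Weeks to add: 18
Convert to days: 18 x 7 = 126 days
Add 126 days to 2009-06-06
Result: 2009-10-10

2009-10-10


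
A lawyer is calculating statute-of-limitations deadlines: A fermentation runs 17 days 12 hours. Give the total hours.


Days: 17
Extra hours: 12
Hours per day: 24
Days to hours: 17 x 24 = 408
Total: 408 + 12 = 420

420


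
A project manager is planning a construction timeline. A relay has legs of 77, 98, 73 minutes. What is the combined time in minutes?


Durations: 77, 98, 73
Running sum: 77
+ 98 = 175
+ 73 = 248
Total duration: 248 minutes
That is 4 hours and 8 minutes

248


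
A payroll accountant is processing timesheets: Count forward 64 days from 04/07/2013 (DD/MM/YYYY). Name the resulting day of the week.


Start: 2013-07-04 (Thursday)
Step 1 - find target date: add 64 days
  2013-07-04 + 64 days = 2013-09-06
Step 2 - day of week:
  64 mod 7 = 1
  Thursday + 1 days -> Friday
Result: Friday (2013-09-06)

Friday


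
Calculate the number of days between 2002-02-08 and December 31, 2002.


Start: February 08, 2002
End: December 31, 2002
Days left in February: 20
March: 31
April: 30
May: 31
June: 30
... plus remaining months
Sum of remaining months: 306
Total: 20 + 306 = 326

326


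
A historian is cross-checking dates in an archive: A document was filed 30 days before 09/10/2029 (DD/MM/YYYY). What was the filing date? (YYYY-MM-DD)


Start: 2029-10-09
Subtracting 30 days
Days already passed in October: 9
After going back through October: 21 more days to subtract
September 2029 has 30 days, need 21
Result: 2029-09-09

2029-09-09


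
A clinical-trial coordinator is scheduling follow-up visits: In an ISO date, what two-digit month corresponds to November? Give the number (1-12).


Calendar month order:
10. October
11. November <--
12. December
November is month number 11

11


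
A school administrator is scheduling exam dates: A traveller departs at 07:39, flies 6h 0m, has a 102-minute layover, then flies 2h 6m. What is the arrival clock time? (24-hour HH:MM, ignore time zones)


Depart: 07:39
Leg 1: +360 min -> 13:39
Layover: +102 min -> 15:21
Leg 2: +126 min -> 17:27
Total travel: 588 minutes = 9h 48m
Arrival: 17:27

17:27


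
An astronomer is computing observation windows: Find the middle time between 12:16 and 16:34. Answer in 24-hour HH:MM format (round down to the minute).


Start time: 12:16 = 736 minutes from midnight
End time: 16:34 = 994 minutes from midnight
Sum: 736 + 994 = 1730
Midpoint: 1730 / 2 = 865 minutes
Convert: 865 / 60 = 14 hours, 25 minutes
Result: 14:25

14:25


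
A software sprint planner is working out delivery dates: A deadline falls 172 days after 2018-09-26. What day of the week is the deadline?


Start: 2018-09-26 (Wednesday)
Step 1 - find target date: add 172 days
  2018-09-26 + 172 days = 2019-03-17
Step 2 - day of week:
  172 mod 7 = 4
  Wednesday + 4 days -> Sunday
Result: Sunday (2019-03-17)

Sunday


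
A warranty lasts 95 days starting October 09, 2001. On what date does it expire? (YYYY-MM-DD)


Start: 2001-10-09
Adding 95 days
Days remaining in October: 22
After October: 73 days still to add
November 2001: 30 days, 43 remaining
December 2001: 31 days, 12 remaining
January 2002 has 31 days, need 12
Result: 2002-01-12

2002-01-12


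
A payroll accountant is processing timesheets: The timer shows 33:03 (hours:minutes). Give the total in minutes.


Hours: 33
Minutes: 3
Convert hours to minutes: 33 x 60 = 1980
Add remaining minutes: 1980 + 3 = 1983

1983


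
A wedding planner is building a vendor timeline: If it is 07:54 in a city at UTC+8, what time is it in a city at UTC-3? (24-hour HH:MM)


Local time: 07:54 at UTC+8 (offset 8h)
Target zone: UTC-3 (offset -3h)
Difference: -3 - (8) = -11 hours
Calculation: 7 + (-11) = -4
Wraparound: (-4) mod 24 = 20
Result: 20:54

20:54


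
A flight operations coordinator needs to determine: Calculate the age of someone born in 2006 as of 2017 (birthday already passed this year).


Birth year: 2006
Current year: 2017
Age = current year - birth year
Age = 2017 - 2006 = 11

11


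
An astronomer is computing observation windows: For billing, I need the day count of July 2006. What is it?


Month: July
Year: 2006
July is a 31-day month
Total: 31 days

31


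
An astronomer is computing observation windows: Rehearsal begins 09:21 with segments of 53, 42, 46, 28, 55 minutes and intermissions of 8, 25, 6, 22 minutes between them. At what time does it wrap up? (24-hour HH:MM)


Start: 09:21 = 561 min from midnight
  after task 1 (53 min): 10:14
  after break (8 min): 10:22
  after task 2 (42 min): 11:04
  after break (25 min): 11:29
  after task 3 (46 min): 12:15
  after break (6 min): 12:21
  after task 4 (28 min): 12:49
  after break (22 min): 13:11
  after task 5 (55 min): 14:06
Total elapsed: 285 minutes
End time: 14:06

14:06


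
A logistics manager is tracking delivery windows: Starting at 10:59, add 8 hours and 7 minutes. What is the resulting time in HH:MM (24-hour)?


Start time: 10:59
Adding: 8 hours 7 minutes
Minutes: 59 + 7 = 66
Minute overflow: 66 >= 60, so carry 1 hour, minutes = 6
Hours: 10 + 8 + 1 = 19
Result: 19:06

19:06


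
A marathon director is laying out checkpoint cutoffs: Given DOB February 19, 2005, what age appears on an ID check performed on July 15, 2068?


Birth: 2005-02-19
Reference: 2068-07-15
Year difference: 2068 - 2005 = 63
Has birthday (02-19) occurred by 07-15? Yes
Age in full years: 63

63


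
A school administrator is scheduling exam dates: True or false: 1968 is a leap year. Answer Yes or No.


Year: 1968
Divisible by 4? 1968 / 4 = 492.0 -> Yes
Divisible by 100? 1968 / 100 = 19.68 -> No
Divisible by 4 but not 100, so it IS a leap year

Yes
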